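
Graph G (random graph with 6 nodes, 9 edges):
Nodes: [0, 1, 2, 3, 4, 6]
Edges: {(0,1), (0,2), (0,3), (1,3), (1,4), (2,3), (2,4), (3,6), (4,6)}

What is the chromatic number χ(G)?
Clique number ω(G) = 3 (lower bound: χ ≥ ω).
The clique on [0, 1, 3] has size 3, forcing χ ≥ 3, and the coloring below uses 3 colors, so χ(G) = 3.
A valid 3-coloring: color 1: [3, 4]; color 2: [1, 2, 6]; color 3: [0].

χ(G) = 3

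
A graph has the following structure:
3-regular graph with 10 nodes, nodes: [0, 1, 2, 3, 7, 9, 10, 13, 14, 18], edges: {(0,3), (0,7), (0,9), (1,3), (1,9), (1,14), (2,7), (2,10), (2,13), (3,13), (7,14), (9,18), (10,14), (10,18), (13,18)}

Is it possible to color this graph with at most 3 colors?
A valid 3-coloring: color 1: [2, 3, 14, 18]; color 2: [7, 9, 10, 13]; color 3: [0, 1].
(χ(G) = 3 ≤ 3.)

Yes, G is 3-colorable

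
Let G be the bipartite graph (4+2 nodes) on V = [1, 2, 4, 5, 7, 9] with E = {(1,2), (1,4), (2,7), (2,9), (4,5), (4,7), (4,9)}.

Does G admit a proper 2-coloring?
Yes, G is 2-colorable

A valid 2-coloring: color 1: [2, 4]; color 2: [1, 5, 7, 9].
(χ(G) = 2 ≤ 2.)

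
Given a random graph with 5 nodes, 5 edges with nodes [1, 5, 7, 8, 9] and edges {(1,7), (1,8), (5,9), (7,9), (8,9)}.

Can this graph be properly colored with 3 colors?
Yes, G is 3-colorable

A valid 3-coloring: color 1: [1, 9]; color 2: [5, 7, 8].
(χ(G) = 2 ≤ 3.)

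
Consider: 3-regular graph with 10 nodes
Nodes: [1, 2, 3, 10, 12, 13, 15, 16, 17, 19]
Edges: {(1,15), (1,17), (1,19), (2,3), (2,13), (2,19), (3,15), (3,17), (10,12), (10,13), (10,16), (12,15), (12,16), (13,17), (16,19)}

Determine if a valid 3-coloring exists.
Yes, G is 3-colorable

A valid 3-coloring: color 1: [10, 15, 17, 19]; color 2: [1, 3, 13, 16]; color 3: [2, 12].
(χ(G) = 3 ≤ 3.)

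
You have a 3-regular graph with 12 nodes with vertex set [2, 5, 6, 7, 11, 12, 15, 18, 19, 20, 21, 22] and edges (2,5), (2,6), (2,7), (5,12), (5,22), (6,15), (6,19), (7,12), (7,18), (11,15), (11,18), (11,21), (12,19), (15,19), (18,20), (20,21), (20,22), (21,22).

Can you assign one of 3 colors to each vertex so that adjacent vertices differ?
Yes, G is 3-colorable

A valid 3-coloring: color 1: [5, 6, 7, 11, 20]; color 2: [2, 18, 19, 22]; color 3: [12, 15, 21].
(χ(G) = 3 ≤ 3.)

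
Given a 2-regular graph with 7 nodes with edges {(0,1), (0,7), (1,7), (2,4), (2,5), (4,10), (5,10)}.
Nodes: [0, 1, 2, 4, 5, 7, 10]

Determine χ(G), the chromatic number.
Clique number ω(G) = 3 (lower bound: χ ≥ ω).
The clique on [0, 1, 7] has size 3, forcing χ ≥ 3, and the coloring below uses 3 colors, so χ(G) = 3.
A valid 3-coloring: color 1: [0, 4, 5]; color 2: [2, 7, 10]; color 3: [1].

χ(G) = 3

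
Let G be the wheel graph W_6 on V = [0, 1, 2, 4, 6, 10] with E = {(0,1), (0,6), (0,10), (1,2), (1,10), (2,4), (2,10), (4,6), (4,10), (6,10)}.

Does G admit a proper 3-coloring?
No, G is not 3-colorable

Odd cycle [0, 6, 4, 2, 1] needs 3 colors (χ ≥ 3).
Vertex 10 is adjacent to every vertex of [0, 1, 2, 4, 6], which already need 3 colors among themselves, so 10 needs a new color (χ ≥ 4).
Hence χ(G) ≥ 4 > 3, so no proper 3-coloring exists.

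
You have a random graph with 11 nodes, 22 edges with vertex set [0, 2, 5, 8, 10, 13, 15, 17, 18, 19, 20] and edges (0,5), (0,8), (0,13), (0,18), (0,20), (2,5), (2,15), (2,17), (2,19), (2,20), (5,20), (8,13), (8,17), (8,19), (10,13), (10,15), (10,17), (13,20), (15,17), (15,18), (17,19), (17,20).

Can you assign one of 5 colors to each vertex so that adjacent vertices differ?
Yes, G is 5-colorable

A valid 5-coloring: color 1: [5, 13, 17, 18]; color 2: [0, 2, 10]; color 3: [8, 15, 20]; color 4: [19].
(χ(G) = 4 ≤ 5.)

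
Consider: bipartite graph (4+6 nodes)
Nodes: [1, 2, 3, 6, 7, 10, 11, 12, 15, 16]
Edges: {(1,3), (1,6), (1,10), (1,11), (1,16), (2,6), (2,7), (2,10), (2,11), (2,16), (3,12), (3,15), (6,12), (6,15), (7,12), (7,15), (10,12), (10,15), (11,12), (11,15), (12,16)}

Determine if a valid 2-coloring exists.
Yes, G is 2-colorable

A valid 2-coloring: color 1: [1, 2, 12, 15]; color 2: [3, 6, 7, 10, 11, 16].
(χ(G) = 2 ≤ 2.)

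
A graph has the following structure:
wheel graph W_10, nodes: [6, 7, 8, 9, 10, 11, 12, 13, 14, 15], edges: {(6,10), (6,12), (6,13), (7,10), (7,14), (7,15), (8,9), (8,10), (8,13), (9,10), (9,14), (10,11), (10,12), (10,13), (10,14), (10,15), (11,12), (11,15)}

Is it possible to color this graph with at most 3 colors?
No, G is not 3-colorable

Odd cycle [11, 12, 6, 13, 8, 9, 14, 7, 15] needs 3 colors (χ ≥ 3).
Vertex 10 is adjacent to every vertex of [6, 7, 8, 9, 11, 12, 13, 14, 15], which already need 3 colors among themselves, so 10 needs a new color (χ ≥ 4).
Hence χ(G) ≥ 4 > 3, so no proper 3-coloring exists.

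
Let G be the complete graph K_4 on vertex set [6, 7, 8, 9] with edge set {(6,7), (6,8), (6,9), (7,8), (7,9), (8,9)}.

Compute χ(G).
Clique number ω(G) = 4 (lower bound: χ ≥ ω).
The clique on [6, 7, 8, 9] has size 4, forcing χ ≥ 4, and the coloring below uses 4 colors, so χ(G) = 4.
A valid 4-coloring: color 1: [6]; color 2: [9]; color 3: [8]; color 4: [7].

χ(G) = 4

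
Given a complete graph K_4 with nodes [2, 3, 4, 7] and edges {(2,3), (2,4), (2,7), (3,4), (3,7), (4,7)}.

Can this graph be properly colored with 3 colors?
The clique on vertices [2, 3, 4, 7] has size 4 > 3, so it alone needs 4 colors.

No, G is not 3-colorable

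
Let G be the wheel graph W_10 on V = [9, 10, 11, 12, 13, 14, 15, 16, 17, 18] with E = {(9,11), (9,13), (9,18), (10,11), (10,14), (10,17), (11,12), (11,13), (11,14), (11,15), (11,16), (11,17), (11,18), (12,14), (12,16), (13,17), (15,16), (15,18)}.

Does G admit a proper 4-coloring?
A valid 4-coloring: color 1: [11]; color 2: [9, 12, 15, 17]; color 3: [13, 14, 16, 18]; color 4: [10].
(χ(G) = 4 ≤ 4.)

Yes, G is 4-colorable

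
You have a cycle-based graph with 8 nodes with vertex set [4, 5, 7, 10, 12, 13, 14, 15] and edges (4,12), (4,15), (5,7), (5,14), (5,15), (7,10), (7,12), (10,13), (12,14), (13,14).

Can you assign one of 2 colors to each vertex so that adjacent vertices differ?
No, G is not 2-colorable

Odd cycle [10, 13, 14, 12, 7] needs 3 colors (χ ≥ 3).
Hence χ(G) ≥ 3 > 2, so no proper 2-coloring exists.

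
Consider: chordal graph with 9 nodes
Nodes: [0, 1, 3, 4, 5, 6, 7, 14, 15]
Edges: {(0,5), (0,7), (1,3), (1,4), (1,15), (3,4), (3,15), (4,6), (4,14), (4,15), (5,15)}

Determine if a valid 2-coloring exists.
No, G is not 2-colorable

The clique on vertices [1, 3, 4, 15] has size 4 > 2, so it alone needs 4 colors.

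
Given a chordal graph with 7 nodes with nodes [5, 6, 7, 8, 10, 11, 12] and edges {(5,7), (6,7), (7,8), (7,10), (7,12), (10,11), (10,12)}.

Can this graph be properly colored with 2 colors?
No, G is not 2-colorable

The clique on vertices [7, 10, 12] has size 3 > 2, so it alone needs 3 colors.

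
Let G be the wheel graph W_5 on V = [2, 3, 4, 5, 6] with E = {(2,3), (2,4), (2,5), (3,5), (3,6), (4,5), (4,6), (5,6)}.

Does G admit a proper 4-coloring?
A valid 4-coloring: color 1: [5]; color 2: [2, 6]; color 3: [3, 4].
(χ(G) = 3 ≤ 4.)

Yes, G is 4-colorable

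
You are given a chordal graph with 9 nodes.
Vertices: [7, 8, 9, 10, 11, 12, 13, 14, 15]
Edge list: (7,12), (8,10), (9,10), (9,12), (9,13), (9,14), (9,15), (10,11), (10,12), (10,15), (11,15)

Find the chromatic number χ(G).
χ(G) = 3

Clique number ω(G) = 3 (lower bound: χ ≥ ω).
The clique on [9, 10, 12] has size 3, forcing χ ≥ 3, and the coloring below uses 3 colors, so χ(G) = 3.
A valid 3-coloring: color 1: [7, 8, 9, 11]; color 2: [10, 13, 14]; color 3: [12, 15].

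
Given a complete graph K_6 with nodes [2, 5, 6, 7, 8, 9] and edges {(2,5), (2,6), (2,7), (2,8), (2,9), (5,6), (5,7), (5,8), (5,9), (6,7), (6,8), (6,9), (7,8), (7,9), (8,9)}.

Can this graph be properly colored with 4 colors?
No, G is not 4-colorable

The clique on vertices [2, 5, 6, 7, 8, 9] has size 6 > 4, so it alone needs 6 colors.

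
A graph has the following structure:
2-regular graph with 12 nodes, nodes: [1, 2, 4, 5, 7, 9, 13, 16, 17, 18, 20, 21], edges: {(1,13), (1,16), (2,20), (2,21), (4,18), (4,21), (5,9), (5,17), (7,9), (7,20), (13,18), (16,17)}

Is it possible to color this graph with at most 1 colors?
No, G is not 1-colorable

Edge (1,16) forces its endpoints to differ, so 1 color is not enough.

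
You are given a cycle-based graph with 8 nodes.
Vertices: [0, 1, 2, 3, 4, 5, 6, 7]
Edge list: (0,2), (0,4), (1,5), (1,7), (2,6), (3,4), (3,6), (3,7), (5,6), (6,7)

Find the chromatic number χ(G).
χ(G) = 3

Clique number ω(G) = 3 (lower bound: χ ≥ ω).
The clique on [3, 6, 7] has size 3, forcing χ ≥ 3, and the coloring below uses 3 colors, so χ(G) = 3.
A valid 3-coloring: color 1: [0, 1, 6]; color 2: [2, 3, 5]; color 3: [4, 7].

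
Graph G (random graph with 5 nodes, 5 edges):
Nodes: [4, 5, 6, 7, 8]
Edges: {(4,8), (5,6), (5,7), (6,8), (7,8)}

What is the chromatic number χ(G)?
Clique number ω(G) = 2 (lower bound: χ ≥ ω).
The graph is bipartite (no odd cycle), so 2 colors suffice: χ(G) = 2.
A valid 2-coloring: color 1: [5, 8]; color 2: [4, 6, 7].

χ(G) = 2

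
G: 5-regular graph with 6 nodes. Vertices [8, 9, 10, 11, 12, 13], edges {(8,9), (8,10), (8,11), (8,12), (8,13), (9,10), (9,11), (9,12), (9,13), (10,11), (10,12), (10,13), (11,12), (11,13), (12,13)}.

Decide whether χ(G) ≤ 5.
The clique on vertices [8, 9, 10, 11, 12, 13] has size 6 > 5, so it alone needs 6 colors.

No, G is not 5-colorable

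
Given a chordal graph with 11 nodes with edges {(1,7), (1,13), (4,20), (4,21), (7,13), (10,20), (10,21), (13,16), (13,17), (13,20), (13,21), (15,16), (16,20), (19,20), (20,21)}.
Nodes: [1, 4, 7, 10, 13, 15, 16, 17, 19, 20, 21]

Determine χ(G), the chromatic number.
χ(G) = 3

Clique number ω(G) = 3 (lower bound: χ ≥ ω).
The clique on [4, 20, 21] has size 3, forcing χ ≥ 3, and the coloring below uses 3 colors, so χ(G) = 3.
A valid 3-coloring: color 1: [1, 15, 17, 20]; color 2: [4, 10, 13, 19]; color 3: [7, 16, 21].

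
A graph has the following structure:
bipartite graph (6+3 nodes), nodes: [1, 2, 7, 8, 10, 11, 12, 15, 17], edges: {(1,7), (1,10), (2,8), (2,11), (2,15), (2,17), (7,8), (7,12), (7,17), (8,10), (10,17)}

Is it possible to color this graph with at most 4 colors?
A valid 4-coloring: color 1: [2, 7, 10]; color 2: [1, 8, 11, 12, 15, 17].
(χ(G) = 2 ≤ 4.)

Yes, G is 4-colorable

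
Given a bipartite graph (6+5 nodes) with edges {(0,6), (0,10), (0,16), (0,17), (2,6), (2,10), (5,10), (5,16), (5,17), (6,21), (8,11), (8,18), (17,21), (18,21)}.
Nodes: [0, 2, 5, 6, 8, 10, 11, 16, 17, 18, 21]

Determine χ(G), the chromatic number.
Clique number ω(G) = 2 (lower bound: χ ≥ ω).
The graph is bipartite (no odd cycle), so 2 colors suffice: χ(G) = 2.
A valid 2-coloring: color 1: [0, 2, 5, 8, 21]; color 2: [6, 10, 11, 16, 17, 18].

χ(G) = 2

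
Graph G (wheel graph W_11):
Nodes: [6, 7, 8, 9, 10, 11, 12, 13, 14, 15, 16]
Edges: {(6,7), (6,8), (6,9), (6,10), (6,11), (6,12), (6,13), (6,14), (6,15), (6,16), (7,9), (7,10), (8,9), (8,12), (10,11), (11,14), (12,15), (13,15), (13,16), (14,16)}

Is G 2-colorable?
No, G is not 2-colorable

The clique on vertices [6, 7, 9] has size 3 > 2, so it alone needs 3 colors.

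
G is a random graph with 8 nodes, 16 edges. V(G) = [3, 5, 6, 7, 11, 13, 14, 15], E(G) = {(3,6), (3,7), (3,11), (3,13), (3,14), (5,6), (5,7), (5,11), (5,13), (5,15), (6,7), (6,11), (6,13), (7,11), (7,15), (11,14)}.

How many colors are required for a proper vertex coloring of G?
Clique number ω(G) = 4 (lower bound: χ ≥ ω).
The clique on [3, 6, 7, 11] has size 4, forcing χ ≥ 4, and the coloring below uses 4 colors, so χ(G) = 4.
A valid 4-coloring: color 1: [6, 14, 15]; color 2: [3, 5]; color 3: [11, 13]; color 4: [7].

χ(G) = 4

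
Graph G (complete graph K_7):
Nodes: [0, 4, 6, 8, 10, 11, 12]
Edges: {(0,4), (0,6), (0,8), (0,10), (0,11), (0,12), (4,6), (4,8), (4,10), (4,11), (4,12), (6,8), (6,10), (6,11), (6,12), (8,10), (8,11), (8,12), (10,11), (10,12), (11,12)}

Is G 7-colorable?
A valid 7-coloring: color 1: [12]; color 2: [4]; color 3: [6]; color 4: [10]; color 5: [11]; color 6: [8]; color 7: [0].
(χ(G) = 7 ≤ 7.)

Yes, G is 7-colorable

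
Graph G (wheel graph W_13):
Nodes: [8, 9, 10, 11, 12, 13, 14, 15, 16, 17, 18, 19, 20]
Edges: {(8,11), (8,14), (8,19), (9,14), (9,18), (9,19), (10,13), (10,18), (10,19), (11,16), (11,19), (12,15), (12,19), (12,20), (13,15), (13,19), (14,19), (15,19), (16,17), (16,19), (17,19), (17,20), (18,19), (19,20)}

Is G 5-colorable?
A valid 5-coloring: color 1: [19]; color 2: [8, 9, 10, 15, 16, 20]; color 3: [11, 12, 13, 14, 17, 18].
(χ(G) = 3 ≤ 5.)

Yes, G is 5-colorable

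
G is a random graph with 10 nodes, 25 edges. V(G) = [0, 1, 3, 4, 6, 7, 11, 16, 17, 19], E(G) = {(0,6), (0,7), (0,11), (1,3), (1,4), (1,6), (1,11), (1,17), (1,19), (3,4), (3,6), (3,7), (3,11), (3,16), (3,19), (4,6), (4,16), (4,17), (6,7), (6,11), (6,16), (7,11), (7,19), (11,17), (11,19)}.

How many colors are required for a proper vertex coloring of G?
χ(G) = 4

Clique number ω(G) = 4 (lower bound: χ ≥ ω).
The clique on [0, 6, 7, 11] has size 4, forcing χ ≥ 4, and the coloring below uses 4 colors, so χ(G) = 4.
A valid 4-coloring: color 1: [6, 17, 19]; color 2: [4, 11]; color 3: [0, 3]; color 4: [1, 7, 16].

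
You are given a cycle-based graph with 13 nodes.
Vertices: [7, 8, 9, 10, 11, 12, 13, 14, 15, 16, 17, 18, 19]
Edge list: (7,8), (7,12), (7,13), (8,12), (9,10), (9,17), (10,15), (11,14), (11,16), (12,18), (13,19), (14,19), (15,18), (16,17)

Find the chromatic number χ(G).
Clique number ω(G) = 3 (lower bound: χ ≥ ω).
The clique on [7, 8, 12] has size 3, forcing χ ≥ 3, and the coloring below uses 3 colors, so χ(G) = 3.
A valid 3-coloring: color 1: [9, 12, 13, 14, 15, 16]; color 2: [7, 10, 11, 17, 18, 19]; color 3: [8].

χ(G) = 3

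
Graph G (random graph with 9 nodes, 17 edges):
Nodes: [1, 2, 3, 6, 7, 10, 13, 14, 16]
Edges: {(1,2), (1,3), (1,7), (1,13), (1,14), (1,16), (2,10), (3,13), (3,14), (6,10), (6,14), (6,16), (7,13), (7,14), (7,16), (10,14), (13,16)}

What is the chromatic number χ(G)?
Clique number ω(G) = 4 (lower bound: χ ≥ ω).
The clique on [1, 7, 13, 16] has size 4, forcing χ ≥ 4, and the coloring below uses 4 colors, so χ(G) = 4.
A valid 4-coloring: color 1: [1, 10]; color 2: [2, 14, 16]; color 3: [3, 6, 7]; color 4: [13].

χ(G) = 4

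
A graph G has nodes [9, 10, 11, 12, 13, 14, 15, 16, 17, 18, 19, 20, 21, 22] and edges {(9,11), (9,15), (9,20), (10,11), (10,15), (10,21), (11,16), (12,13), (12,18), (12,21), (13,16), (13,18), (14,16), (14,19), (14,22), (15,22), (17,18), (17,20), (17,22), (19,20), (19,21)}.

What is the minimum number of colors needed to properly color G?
χ(G) = 3

Clique number ω(G) = 3 (lower bound: χ ≥ ω).
The clique on [12, 13, 18] has size 3, forcing χ ≥ 3, and the coloring below uses 3 colors, so χ(G) = 3.
A valid 3-coloring: color 1: [9, 10, 12, 16, 17, 19]; color 2: [11, 14, 15, 18, 20, 21]; color 3: [13, 22].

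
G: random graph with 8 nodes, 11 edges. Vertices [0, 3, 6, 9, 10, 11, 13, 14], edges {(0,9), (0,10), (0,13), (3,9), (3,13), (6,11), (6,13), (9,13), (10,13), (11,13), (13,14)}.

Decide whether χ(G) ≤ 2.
The clique on vertices [0, 9, 13] has size 3 > 2, so it alone needs 3 colors.

No, G is not 2-colorable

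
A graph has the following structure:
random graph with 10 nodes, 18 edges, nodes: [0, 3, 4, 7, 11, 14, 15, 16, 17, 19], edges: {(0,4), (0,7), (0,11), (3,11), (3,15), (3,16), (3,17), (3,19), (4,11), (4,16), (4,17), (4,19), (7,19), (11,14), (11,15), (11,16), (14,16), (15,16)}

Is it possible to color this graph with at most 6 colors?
A valid 6-coloring: color 1: [7, 11, 17]; color 2: [3, 4, 14]; color 3: [0, 16, 19]; color 4: [15].
(χ(G) = 4 ≤ 6.)

Yes, G is 6-colorable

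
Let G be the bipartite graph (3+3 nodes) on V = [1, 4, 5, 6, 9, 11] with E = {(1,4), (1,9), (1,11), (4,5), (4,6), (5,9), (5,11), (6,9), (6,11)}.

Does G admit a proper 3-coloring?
A valid 3-coloring: color 1: [4, 9, 11]; color 2: [1, 5, 6].
(χ(G) = 2 ≤ 3.)

Yes, G is 3-colorable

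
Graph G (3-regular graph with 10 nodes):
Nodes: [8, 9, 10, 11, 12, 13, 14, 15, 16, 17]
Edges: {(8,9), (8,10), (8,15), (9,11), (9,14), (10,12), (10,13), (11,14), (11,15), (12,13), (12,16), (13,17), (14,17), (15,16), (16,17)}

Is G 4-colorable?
Yes, G is 4-colorable

A valid 4-coloring: color 1: [9, 12, 15, 17]; color 2: [8, 13, 14, 16]; color 3: [10, 11].
(χ(G) = 3 ≤ 4.)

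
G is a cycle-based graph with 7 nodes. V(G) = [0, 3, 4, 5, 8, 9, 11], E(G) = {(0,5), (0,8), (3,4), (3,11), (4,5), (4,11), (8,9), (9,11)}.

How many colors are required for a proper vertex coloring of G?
χ(G) = 3

Clique number ω(G) = 3 (lower bound: χ ≥ ω).
The clique on [3, 4, 11] has size 3, forcing χ ≥ 3, and the coloring below uses 3 colors, so χ(G) = 3.
A valid 3-coloring: color 1: [5, 8, 11]; color 2: [0, 4, 9]; color 3: [3].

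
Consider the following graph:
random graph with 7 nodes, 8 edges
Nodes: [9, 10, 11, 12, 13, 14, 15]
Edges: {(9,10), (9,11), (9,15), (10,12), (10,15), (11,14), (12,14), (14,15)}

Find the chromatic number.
Clique number ω(G) = 3 (lower bound: χ ≥ ω).
The clique on [9, 10, 15] has size 3, forcing χ ≥ 3, and the coloring below uses 3 colors, so χ(G) = 3.
A valid 3-coloring: color 1: [10, 13, 14]; color 2: [9, 12]; color 3: [11, 15].

χ(G) = 3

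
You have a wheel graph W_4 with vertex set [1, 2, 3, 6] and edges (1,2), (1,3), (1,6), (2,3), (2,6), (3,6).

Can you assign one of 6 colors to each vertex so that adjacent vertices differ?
A valid 6-coloring: color 1: [6]; color 2: [3]; color 3: [2]; color 4: [1].
(χ(G) = 4 ≤ 6.)

Yes, G is 6-colorable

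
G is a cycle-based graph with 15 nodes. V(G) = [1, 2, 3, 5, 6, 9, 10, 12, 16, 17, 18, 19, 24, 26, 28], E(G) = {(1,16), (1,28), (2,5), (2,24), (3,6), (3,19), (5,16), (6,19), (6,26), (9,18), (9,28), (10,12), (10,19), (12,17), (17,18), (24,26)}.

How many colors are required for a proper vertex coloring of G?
χ(G) = 3

Clique number ω(G) = 3 (lower bound: χ ≥ ω).
The clique on [3, 6, 19] has size 3, forcing χ ≥ 3, and the coloring below uses 3 colors, so χ(G) = 3.
A valid 3-coloring: color 1: [2, 12, 16, 18, 19, 26, 28]; color 2: [1, 5, 6, 9, 10, 17, 24]; color 3: [3].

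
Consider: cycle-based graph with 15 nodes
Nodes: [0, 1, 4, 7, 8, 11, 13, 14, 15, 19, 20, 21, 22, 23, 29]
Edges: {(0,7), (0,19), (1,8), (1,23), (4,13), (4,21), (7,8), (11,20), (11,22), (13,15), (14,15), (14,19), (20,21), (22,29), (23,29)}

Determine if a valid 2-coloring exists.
Odd cycle [29, 23, 1, 8, 7, 0, 19, 14, 15, 13, 4, 21, 20, 11, 22] needs 3 colors (χ ≥ 3).
Hence χ(G) ≥ 3 > 2, so no proper 2-coloring exists.

No, G is not 2-colorable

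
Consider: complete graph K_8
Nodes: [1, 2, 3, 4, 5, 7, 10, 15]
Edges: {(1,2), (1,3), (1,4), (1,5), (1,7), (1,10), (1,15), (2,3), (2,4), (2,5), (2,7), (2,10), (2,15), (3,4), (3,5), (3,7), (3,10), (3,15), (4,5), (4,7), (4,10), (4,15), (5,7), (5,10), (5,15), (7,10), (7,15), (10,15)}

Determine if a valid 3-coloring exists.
No, G is not 3-colorable

The clique on vertices [1, 2, 3, 4, 5, 7, 10, 15] has size 8 > 3, so it alone needs 8 colors.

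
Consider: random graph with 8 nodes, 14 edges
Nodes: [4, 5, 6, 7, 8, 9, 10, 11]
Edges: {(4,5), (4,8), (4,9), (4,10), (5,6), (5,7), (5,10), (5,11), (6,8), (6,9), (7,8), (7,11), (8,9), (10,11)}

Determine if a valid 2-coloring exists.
No, G is not 2-colorable

The clique on vertices [4, 8, 9] has size 3 > 2, so it alone needs 3 colors.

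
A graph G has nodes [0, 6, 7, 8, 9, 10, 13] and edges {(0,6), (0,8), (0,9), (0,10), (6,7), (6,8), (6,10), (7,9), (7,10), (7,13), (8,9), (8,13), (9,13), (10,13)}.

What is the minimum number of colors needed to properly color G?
Clique number ω(G) = 3 (lower bound: χ ≥ ω).
Suppose a proper 3-coloring c exists. The clique [0, 6, 8] takes 3 distinct colors; by symmetry let c(0) = 1, c(6) = 2, c(8) = 3.
- Vertex 9: neighbors [0, 8] already have colors [1, 3] ⇒ c(9) = 2.
- Vertex 10: neighbors [0, 6] already have colors [1, 2] ⇒ c(10) = 3.
- Vertex 7: neighbors [6, 10] already have colors [2, 3] ⇒ c(7) = 1.
- Vertex 13: neighbors [7, 9, 8] already have colors [1, 2, 3] — all 3 colors blocked. Contradiction.
The forced assignments end in a contradiction, so G has no proper 3-coloring (χ ≥ 4).
The coloring below uses 4 colors, so χ(G) = 4.
A valid 4-coloring: color 1: [6, 13]; color 2: [8, 10]; color 3: [0, 7]; color 4: [9].

χ(G) = 4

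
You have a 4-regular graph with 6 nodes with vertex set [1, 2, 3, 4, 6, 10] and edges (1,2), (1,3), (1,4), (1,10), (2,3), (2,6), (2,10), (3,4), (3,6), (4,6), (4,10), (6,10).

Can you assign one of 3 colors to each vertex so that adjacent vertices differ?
Yes, G is 3-colorable

A valid 3-coloring: color 1: [2, 4]; color 2: [3, 10]; color 3: [1, 6].
(χ(G) = 3 ≤ 3.)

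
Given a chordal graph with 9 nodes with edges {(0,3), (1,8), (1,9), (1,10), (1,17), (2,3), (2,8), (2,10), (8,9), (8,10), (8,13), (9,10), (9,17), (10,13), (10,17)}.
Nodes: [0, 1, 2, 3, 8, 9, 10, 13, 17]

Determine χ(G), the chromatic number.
χ(G) = 4

Clique number ω(G) = 4 (lower bound: χ ≥ ω).
The clique on [1, 8, 9, 10] has size 4, forcing χ ≥ 4, and the coloring below uses 4 colors, so χ(G) = 4.
A valid 4-coloring: color 1: [3, 10]; color 2: [0, 8, 17]; color 3: [2, 9, 13]; color 4: [1].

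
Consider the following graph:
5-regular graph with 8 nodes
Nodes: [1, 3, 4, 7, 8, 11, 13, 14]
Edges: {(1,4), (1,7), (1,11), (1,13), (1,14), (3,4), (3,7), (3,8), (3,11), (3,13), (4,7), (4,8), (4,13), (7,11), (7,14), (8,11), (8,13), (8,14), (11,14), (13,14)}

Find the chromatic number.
Clique number ω(G) = 4 (lower bound: χ ≥ ω).
The clique on [3, 4, 8, 13] has size 4, forcing χ ≥ 4, and the coloring below uses 4 colors, so χ(G) = 4.
A valid 4-coloring: color 1: [4, 11]; color 2: [7, 13]; color 3: [3, 14]; color 4: [1, 8].

χ(G) = 4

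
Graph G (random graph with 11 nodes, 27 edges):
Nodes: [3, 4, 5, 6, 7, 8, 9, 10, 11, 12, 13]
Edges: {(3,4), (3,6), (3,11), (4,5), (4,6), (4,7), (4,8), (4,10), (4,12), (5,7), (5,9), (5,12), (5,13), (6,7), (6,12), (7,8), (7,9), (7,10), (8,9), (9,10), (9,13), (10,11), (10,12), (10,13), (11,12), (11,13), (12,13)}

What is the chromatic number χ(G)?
Clique number ω(G) = 4 (lower bound: χ ≥ ω).
The clique on [10, 11, 12, 13] has size 4, forcing χ ≥ 4, and the coloring below uses 4 colors, so χ(G) = 4.
A valid 4-coloring: color 1: [4, 13]; color 2: [3, 7, 12]; color 3: [5, 6, 8, 10]; color 4: [9, 11].

χ(G) = 4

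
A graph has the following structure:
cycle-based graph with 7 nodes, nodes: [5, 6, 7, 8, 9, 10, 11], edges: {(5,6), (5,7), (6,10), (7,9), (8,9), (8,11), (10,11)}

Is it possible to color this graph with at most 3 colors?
A valid 3-coloring: color 1: [7, 8, 10]; color 2: [5, 9, 11]; color 3: [6].
(χ(G) = 3 ≤ 3.)

Yes, G is 3-colorable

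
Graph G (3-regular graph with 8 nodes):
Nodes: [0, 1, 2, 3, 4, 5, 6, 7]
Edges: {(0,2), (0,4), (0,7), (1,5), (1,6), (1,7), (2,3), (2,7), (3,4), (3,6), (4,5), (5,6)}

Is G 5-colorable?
A valid 5-coloring: color 1: [1, 2, 4]; color 2: [6, 7]; color 3: [0, 3, 5].
(χ(G) = 3 ≤ 5.)

Yes, G is 5-colorable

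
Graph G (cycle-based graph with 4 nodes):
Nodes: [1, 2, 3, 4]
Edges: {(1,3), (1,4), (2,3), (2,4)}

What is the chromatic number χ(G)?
Clique number ω(G) = 2 (lower bound: χ ≥ ω).
The graph is bipartite (no odd cycle), so 2 colors suffice: χ(G) = 2.
A valid 2-coloring: color 1: [3, 4]; color 2: [1, 2].

χ(G) = 2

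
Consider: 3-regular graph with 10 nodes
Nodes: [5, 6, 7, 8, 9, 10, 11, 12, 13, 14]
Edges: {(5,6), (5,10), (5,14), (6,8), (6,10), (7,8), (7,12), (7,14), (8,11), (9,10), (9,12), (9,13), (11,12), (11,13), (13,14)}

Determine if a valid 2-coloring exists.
No, G is not 2-colorable

The clique on vertices [5, 6, 10] has size 3 > 2, so it alone needs 3 colors.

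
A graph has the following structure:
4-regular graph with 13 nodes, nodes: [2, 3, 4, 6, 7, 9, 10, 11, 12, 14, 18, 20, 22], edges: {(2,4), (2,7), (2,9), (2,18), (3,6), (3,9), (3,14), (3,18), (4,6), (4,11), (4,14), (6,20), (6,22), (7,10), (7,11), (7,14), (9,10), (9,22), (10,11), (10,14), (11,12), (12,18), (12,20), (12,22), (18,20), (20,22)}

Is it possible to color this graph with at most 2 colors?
The clique on vertices [6, 20, 22] has size 3 > 2, so it alone needs 3 colors.

No, G is not 2-colorable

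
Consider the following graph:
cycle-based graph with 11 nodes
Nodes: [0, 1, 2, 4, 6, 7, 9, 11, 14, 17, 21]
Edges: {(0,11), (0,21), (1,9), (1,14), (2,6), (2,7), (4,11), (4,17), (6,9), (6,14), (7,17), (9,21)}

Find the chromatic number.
χ(G) = 3

Clique number ω(G) = 2 (lower bound: χ ≥ ω).
Odd cycle [17, 4, 11, 0, 21, 9, 6, 2, 7] needs 3 colors (χ ≥ 3).
The coloring below uses 3 colors, so χ(G) = 3.
A valid 3-coloring: color 1: [2, 9, 11, 14, 17]; color 2: [0, 1, 4, 6, 7]; color 3: [21].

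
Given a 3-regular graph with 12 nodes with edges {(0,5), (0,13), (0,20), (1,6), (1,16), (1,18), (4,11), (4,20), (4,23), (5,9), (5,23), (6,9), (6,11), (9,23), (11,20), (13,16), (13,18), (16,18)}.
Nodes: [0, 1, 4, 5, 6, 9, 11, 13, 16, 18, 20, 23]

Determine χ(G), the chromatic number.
Clique number ω(G) = 3 (lower bound: χ ≥ ω).
The clique on [1, 16, 18] has size 3, forcing χ ≥ 3, and the coloring below uses 3 colors, so χ(G) = 3.
A valid 3-coloring: color 1: [0, 11, 18, 23]; color 2: [4, 5, 6, 16]; color 3: [1, 9, 13, 20].

χ(G) = 3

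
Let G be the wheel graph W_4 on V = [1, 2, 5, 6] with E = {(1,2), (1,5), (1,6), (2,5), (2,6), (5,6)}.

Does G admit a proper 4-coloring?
Yes, G is 4-colorable

A valid 4-coloring: color 1: [1]; color 2: [5]; color 3: [2]; color 4: [6].
(χ(G) = 4 ≤ 4.)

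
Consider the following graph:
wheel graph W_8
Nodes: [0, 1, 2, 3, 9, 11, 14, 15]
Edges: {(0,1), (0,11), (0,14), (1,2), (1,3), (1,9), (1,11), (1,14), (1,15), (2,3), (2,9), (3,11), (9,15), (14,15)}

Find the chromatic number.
Clique number ω(G) = 3 (lower bound: χ ≥ ω).
Odd cycle [11, 3, 2, 9, 15, 14, 0] needs 3 colors (χ ≥ 3).
Vertex 1 is adjacent to every vertex of [0, 2, 3, 9, 11, 14, 15], which already need 3 colors among themselves, so 1 needs a new color (χ ≥ 4).
The coloring below uses 4 colors, so χ(G) = 4.
A valid 4-coloring: color 1: [1]; color 2: [2, 11, 14]; color 3: [0, 3, 9]; color 4: [15].

χ(G) = 4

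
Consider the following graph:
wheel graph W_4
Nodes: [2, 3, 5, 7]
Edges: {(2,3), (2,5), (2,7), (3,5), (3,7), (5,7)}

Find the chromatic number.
χ(G) = 4

Clique number ω(G) = 4 (lower bound: χ ≥ ω).
The clique on [2, 3, 5, 7] has size 4, forcing χ ≥ 4, and the coloring below uses 4 colors, so χ(G) = 4.
A valid 4-coloring: color 1: [7]; color 2: [3]; color 3: [2]; color 4: [5].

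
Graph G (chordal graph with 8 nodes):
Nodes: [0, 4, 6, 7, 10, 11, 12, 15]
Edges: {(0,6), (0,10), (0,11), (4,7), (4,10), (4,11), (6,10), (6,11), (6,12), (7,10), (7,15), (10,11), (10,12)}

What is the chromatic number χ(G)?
Clique number ω(G) = 4 (lower bound: χ ≥ ω).
The clique on [0, 6, 10, 11] has size 4, forcing χ ≥ 4, and the coloring below uses 4 colors, so χ(G) = 4.
A valid 4-coloring: color 1: [10, 15]; color 2: [7, 11, 12]; color 3: [4, 6]; color 4: [0].

χ(G) = 4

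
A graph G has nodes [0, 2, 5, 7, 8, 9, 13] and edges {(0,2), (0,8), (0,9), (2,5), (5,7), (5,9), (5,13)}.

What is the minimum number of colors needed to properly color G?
Clique number ω(G) = 2 (lower bound: χ ≥ ω).
The graph is bipartite (no odd cycle), so 2 colors suffice: χ(G) = 2.
A valid 2-coloring: color 1: [0, 5]; color 2: [2, 7, 8, 9, 13].

χ(G) = 2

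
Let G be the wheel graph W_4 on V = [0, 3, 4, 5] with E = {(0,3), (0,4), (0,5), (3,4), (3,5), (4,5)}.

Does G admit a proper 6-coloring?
A valid 6-coloring: color 1: [4]; color 2: [3]; color 3: [5]; color 4: [0].
(χ(G) = 4 ≤ 6.)

Yes, G is 6-colorable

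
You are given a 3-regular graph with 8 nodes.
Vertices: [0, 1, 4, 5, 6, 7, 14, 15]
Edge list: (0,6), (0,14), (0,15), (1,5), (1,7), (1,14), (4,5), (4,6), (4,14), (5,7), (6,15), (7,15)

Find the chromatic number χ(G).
χ(G) = 3

Clique number ω(G) = 3 (lower bound: χ ≥ ω).
The clique on [0, 6, 15] has size 3, forcing χ ≥ 3, and the coloring below uses 3 colors, so χ(G) = 3.
A valid 3-coloring: color 1: [6, 7, 14]; color 2: [0, 1, 4]; color 3: [5, 15].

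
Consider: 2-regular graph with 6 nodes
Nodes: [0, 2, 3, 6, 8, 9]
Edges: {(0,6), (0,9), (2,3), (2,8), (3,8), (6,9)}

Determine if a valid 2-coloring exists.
No, G is not 2-colorable

The clique on vertices [0, 6, 9] has size 3 > 2, so it alone needs 3 colors.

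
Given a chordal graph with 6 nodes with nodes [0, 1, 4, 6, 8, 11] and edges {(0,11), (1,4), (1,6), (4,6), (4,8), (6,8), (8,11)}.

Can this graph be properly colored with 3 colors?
Yes, G is 3-colorable

A valid 3-coloring: color 1: [6, 11]; color 2: [0, 1, 8]; color 3: [4].
(χ(G) = 3 ≤ 3.)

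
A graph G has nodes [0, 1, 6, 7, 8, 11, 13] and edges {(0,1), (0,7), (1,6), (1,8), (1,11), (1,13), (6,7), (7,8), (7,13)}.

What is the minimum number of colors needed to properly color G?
Clique number ω(G) = 2 (lower bound: χ ≥ ω).
The graph is bipartite (no odd cycle), so 2 colors suffice: χ(G) = 2.
A valid 2-coloring: color 1: [1, 7]; color 2: [0, 6, 8, 11, 13].

χ(G) = 2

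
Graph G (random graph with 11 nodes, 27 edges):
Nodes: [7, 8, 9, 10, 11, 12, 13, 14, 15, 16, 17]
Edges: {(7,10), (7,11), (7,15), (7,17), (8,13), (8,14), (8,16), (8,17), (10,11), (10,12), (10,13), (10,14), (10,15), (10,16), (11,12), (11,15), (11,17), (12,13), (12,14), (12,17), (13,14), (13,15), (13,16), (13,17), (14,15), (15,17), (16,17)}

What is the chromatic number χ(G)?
Clique number ω(G) = 4 (lower bound: χ ≥ ω).
The clique on [8, 13, 16, 17] has size 4, forcing χ ≥ 4, and the coloring below uses 4 colors, so χ(G) = 4.
A valid 4-coloring: color 1: [9, 11, 13]; color 2: [10, 17]; color 3: [8, 12, 15]; color 4: [7, 14, 16].

χ(G) = 4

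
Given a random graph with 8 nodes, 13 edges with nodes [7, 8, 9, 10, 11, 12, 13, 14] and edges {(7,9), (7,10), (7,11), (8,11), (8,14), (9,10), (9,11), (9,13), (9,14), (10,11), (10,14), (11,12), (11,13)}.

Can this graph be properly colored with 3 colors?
The clique on vertices [7, 9, 10, 11] has size 4 > 3, so it alone needs 4 colors.

No, G is not 3-colorable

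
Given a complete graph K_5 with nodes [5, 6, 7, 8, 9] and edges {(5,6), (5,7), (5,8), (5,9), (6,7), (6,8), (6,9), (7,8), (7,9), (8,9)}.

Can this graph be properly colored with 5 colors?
Yes, G is 5-colorable

A valid 5-coloring: color 1: [5]; color 2: [7]; color 3: [6]; color 4: [9]; color 5: [8].
(χ(G) = 5 ≤ 5.)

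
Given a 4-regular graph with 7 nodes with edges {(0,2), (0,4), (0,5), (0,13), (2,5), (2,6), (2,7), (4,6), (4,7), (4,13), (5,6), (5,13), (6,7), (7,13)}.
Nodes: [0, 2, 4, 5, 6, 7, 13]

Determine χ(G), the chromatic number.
χ(G) = 4

Clique number ω(G) = 3 (lower bound: χ ≥ ω).
Suppose a proper 3-coloring c exists. The clique [0, 2, 5] takes 3 distinct colors; by symmetry let c(0) = 1, c(2) = 2, c(5) = 3.
- Vertex 6: neighbors [2, 5] already have colors [2, 3] ⇒ c(6) = 1.
- Vertex 7: neighbors [6, 2] already have colors [1, 2] ⇒ c(7) = 3.
- Vertex 4: neighbors [0, 7] already have colors [1, 3] ⇒ c(4) = 2.
- Vertex 13: neighbors [0, 4, 5] already have colors [1, 2, 3] — all 3 colors blocked. Contradiction.
The forced assignments end in a contradiction, so G has no proper 3-coloring (χ ≥ 4).
The coloring below uses 4 colors, so χ(G) = 4.
A valid 4-coloring: color 1: [0, 6]; color 2: [4, 5]; color 3: [2, 13]; color 4: [7].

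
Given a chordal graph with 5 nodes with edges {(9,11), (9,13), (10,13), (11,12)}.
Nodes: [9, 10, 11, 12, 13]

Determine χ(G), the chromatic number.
Clique number ω(G) = 2 (lower bound: χ ≥ ω).
The graph is bipartite (no odd cycle), so 2 colors suffice: χ(G) = 2.
A valid 2-coloring: color 1: [11, 13]; color 2: [9, 10, 12].

χ(G) = 2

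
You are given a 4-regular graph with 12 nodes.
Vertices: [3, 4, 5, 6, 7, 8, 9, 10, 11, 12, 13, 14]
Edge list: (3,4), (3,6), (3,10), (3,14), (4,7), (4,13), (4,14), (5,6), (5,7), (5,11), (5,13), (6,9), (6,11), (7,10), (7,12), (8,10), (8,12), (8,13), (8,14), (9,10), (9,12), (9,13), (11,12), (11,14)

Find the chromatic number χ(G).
Clique number ω(G) = 3 (lower bound: χ ≥ ω).
The clique on [3, 4, 14] has size 3, forcing χ ≥ 3, and the coloring below uses 3 colors, so χ(G) = 3.
A valid 3-coloring: color 1: [6, 10, 12, 13, 14]; color 2: [3, 7, 8, 9, 11]; color 3: [4, 5].

χ(G) = 3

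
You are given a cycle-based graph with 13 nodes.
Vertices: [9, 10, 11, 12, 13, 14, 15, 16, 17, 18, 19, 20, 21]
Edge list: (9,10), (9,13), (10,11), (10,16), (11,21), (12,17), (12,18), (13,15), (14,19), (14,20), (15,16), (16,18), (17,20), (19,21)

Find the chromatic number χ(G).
χ(G) = 3

Clique number ω(G) = 2 (lower bound: χ ≥ ω).
Odd cycle [15, 13, 9, 10, 16] needs 3 colors (χ ≥ 3).
The coloring below uses 3 colors, so χ(G) = 3.
A valid 3-coloring: color 1: [11, 12, 13, 16, 19, 20]; color 2: [10, 14, 15, 17, 18, 21]; color 3: [9].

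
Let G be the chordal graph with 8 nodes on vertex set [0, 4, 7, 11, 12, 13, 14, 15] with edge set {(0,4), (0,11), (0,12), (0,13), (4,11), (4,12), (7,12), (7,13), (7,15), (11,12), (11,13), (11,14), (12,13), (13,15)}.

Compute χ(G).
Clique number ω(G) = 4 (lower bound: χ ≥ ω).
The clique on [0, 4, 11, 12] has size 4, forcing χ ≥ 4, and the coloring below uses 4 colors, so χ(G) = 4.
A valid 4-coloring: color 1: [4, 13, 14]; color 2: [7, 11]; color 3: [12, 15]; color 4: [0].

χ(G) = 4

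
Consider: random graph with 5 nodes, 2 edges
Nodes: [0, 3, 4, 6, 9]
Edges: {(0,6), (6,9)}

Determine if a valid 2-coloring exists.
A valid 2-coloring: color 1: [3, 4, 6]; color 2: [0, 9].
(χ(G) = 2 ≤ 2.)

Yes, G is 2-colorable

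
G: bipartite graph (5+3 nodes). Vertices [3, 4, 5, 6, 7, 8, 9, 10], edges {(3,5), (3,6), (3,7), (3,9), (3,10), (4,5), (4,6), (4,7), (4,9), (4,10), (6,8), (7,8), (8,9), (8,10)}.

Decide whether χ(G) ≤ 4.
Yes, G is 4-colorable

A valid 4-coloring: color 1: [3, 4, 8]; color 2: [5, 6, 7, 9, 10].
(χ(G) = 2 ≤ 4.)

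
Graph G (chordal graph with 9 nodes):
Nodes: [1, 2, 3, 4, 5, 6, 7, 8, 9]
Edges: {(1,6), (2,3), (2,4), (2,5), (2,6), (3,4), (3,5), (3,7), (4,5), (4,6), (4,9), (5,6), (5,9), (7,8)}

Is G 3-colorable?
No, G is not 3-colorable

The clique on vertices [2, 3, 4, 5] has size 4 > 3, so it alone needs 4 colors.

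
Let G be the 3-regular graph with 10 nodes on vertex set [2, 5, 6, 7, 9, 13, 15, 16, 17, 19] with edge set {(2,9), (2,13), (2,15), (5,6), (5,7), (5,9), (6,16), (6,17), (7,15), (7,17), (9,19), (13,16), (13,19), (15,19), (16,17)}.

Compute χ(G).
Clique number ω(G) = 3 (lower bound: χ ≥ ω).
The clique on [6, 16, 17] has size 3, forcing χ ≥ 3, and the coloring below uses 3 colors, so χ(G) = 3.
A valid 3-coloring: color 1: [2, 5, 16, 19]; color 2: [6, 7, 9, 13]; color 3: [15, 17].

χ(G) = 3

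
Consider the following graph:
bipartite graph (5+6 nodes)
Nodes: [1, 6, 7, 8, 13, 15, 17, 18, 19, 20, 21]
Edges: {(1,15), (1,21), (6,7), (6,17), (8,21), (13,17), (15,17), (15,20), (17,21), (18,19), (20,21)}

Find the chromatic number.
Clique number ω(G) = 2 (lower bound: χ ≥ ω).
The graph is bipartite (no odd cycle), so 2 colors suffice: χ(G) = 2.
A valid 2-coloring: color 1: [6, 13, 15, 19, 21]; color 2: [1, 7, 8, 17, 18, 20].

χ(G) = 2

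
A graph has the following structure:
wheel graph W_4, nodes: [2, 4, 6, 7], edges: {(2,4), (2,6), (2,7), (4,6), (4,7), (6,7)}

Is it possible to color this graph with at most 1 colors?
No, G is not 1-colorable

The clique on vertices [2, 4, 6, 7] has size 4 > 1, so it alone needs 4 colors.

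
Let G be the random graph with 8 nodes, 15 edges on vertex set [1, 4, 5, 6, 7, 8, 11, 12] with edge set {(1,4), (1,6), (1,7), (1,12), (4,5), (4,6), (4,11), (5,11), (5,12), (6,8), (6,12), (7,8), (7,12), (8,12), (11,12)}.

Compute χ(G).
Clique number ω(G) = 3 (lower bound: χ ≥ ω).
The clique on [1, 4, 6] has size 3, forcing χ ≥ 3, and the coloring below uses 3 colors, so χ(G) = 3.
A valid 3-coloring: color 1: [4, 12]; color 2: [6, 7, 11]; color 3: [1, 5, 8].

χ(G) = 3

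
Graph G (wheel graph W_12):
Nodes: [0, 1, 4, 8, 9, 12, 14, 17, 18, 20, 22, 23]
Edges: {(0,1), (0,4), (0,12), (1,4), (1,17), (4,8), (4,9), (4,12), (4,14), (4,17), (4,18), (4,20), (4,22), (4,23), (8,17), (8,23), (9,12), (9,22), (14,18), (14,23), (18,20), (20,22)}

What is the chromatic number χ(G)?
Clique number ω(G) = 3 (lower bound: χ ≥ ω).
Odd cycle [18, 14, 23, 8, 17, 1, 0, 12, 9, 22, 20] needs 3 colors (χ ≥ 3).
Vertex 4 is adjacent to every vertex of [0, 1, 8, 9, 12, 14, 17, 18, 20, 22, 23], which already need 3 colors among themselves, so 4 needs a new color (χ ≥ 4).
The coloring below uses 4 colors, so χ(G) = 4.
A valid 4-coloring: color 1: [4]; color 2: [0, 17, 18, 22, 23]; color 3: [1, 8, 12, 14, 20]; color 4: [9].

χ(G) = 4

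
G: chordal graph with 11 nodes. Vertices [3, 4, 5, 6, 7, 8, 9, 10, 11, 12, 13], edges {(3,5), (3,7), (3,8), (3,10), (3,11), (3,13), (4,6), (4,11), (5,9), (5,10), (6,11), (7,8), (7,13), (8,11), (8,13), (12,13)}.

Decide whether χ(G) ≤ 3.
No, G is not 3-colorable

The clique on vertices [3, 7, 8, 13] has size 4 > 3, so it alone needs 4 colors.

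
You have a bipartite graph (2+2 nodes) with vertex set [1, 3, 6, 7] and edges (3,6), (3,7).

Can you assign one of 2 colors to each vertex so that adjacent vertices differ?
A valid 2-coloring: color 1: [1, 3]; color 2: [6, 7].
(χ(G) = 2 ≤ 2.)

Yes, G is 2-colorable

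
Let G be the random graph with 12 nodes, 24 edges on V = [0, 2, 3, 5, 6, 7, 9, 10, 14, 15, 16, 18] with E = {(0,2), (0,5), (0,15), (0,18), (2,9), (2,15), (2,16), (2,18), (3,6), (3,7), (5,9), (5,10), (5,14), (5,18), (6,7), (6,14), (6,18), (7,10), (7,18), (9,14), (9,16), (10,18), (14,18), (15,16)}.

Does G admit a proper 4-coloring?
A valid 4-coloring: color 1: [3, 9, 15, 18]; color 2: [2, 5, 6]; color 3: [0, 7, 14, 16]; color 4: [10].
(χ(G) = 4 ≤ 4.)

Yes, G is 4-colorable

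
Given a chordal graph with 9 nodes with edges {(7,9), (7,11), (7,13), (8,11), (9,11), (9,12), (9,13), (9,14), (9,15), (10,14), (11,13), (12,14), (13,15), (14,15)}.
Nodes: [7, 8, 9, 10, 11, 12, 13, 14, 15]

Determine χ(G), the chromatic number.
Clique number ω(G) = 4 (lower bound: χ ≥ ω).
The clique on [7, 9, 11, 13] has size 4, forcing χ ≥ 4, and the coloring below uses 4 colors, so χ(G) = 4.
A valid 4-coloring: color 1: [8, 9, 10]; color 2: [13, 14]; color 3: [11, 12, 15]; color 4: [7].

χ(G) = 4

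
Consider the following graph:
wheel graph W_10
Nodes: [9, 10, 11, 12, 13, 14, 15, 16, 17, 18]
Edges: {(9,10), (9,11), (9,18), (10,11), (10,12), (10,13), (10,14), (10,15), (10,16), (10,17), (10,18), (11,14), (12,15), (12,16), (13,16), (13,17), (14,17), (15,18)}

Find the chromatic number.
χ(G) = 4

Clique number ω(G) = 3 (lower bound: χ ≥ ω).
Odd cycle [14, 17, 13, 16, 12, 15, 18, 9, 11] needs 3 colors (χ ≥ 3).
Vertex 10 is adjacent to every vertex of [9, 11, 12, 13, 14, 15, 16, 17, 18], which already need 3 colors among themselves, so 10 needs a new color (χ ≥ 4).
The coloring below uses 4 colors, so χ(G) = 4.
A valid 4-coloring: color 1: [10]; color 2: [9, 12, 13, 14]; color 3: [11, 15, 16, 17]; color 4: [18].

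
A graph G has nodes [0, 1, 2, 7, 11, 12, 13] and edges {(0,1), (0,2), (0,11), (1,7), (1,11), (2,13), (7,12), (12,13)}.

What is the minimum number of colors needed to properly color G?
χ(G) = 3

Clique number ω(G) = 3 (lower bound: χ ≥ ω).
The clique on [0, 1, 11] has size 3, forcing χ ≥ 3, and the coloring below uses 3 colors, so χ(G) = 3.
A valid 3-coloring: color 1: [0, 7, 13]; color 2: [1, 2, 12]; color 3: [11].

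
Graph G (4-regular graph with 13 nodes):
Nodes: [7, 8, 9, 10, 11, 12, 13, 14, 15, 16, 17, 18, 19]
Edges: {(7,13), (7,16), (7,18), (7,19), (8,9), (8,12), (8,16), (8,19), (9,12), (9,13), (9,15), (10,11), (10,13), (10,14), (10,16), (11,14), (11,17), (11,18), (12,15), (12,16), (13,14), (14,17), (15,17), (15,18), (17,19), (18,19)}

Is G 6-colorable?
A valid 6-coloring: color 1: [7, 10, 12, 17]; color 2: [11, 13, 15, 16, 19]; color 3: [8, 14, 18]; color 4: [9].
(χ(G) = 4 ≤ 6.)

Yes, G is 6-colorable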